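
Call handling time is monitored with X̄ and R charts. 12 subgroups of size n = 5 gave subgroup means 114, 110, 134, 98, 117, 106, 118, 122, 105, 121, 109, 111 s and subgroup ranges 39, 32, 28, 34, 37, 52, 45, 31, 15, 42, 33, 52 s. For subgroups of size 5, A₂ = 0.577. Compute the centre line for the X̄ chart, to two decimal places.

113.75

X̄̄ = (114 + 110 + 134 + 98 + 117 + 106 + 118 + 122 + 105 + 121 + 109 + 111) / 12 = 1365.0000 / 12 = 113.7500
CL = X̄̄ = 113.7500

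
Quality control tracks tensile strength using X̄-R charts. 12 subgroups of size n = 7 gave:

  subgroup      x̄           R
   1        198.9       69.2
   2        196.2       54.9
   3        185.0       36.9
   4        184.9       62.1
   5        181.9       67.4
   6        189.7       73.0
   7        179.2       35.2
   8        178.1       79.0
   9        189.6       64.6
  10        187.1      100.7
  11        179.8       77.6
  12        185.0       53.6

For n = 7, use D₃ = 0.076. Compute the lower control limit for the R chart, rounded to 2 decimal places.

R̄ = (69.2 + 54.9 + 36.9 + 62.1 + 67.4 + 73.0 + 35.2 + 79.0 + 64.6 + 100.7 + 77.6 + 53.6) / 12 = 774.2000 / 12 = 64.5167
LCL_R = D₃·R̄ = 0.076 × 64.5167 = 4.9033

4.90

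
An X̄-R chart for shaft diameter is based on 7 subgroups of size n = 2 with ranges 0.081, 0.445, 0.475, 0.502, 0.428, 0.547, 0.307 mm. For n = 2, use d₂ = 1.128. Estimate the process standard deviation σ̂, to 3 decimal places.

0.353

R̄ = (0.081 + 0.445 + 0.475 + 0.502 + 0.428 + 0.547 + 0.307) / 7 = 0.3979
σ̂ = R̄ / d₂ = 0.3979 / 1.128 = 0.3527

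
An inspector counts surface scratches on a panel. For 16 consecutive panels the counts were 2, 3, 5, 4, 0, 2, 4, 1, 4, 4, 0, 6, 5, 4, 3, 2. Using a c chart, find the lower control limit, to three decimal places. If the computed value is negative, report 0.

0.000

c̄ = (2 + 3 + 5 + 4 + 0 + 2 + 4 + 1 + 4 + 4 + 0 + 6 + 5 + 4 + 3 + 2) / 16 = 49 / 16 = 3.0625
LCL = c̄ − 3√c̄ = 3.0625 − 3 × 1.7500 = -2.1875 → 0 (cannot be negative)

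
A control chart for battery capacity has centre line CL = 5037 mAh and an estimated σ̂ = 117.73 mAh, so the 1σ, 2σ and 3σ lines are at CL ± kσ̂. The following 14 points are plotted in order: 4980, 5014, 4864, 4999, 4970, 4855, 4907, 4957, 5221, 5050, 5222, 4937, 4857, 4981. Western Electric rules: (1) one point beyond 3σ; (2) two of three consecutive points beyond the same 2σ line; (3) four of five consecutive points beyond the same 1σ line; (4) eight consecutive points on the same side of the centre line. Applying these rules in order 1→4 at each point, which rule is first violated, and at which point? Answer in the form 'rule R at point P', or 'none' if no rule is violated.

Zone of each point (C = within 1σ̂, B = 1σ̂–2σ̂, A = 2σ̂–3σ̂, * = beyond 3σ̂; sign = side of CL): 1:-C, 2:-C, 3:-B, 4:-C, 5:-C, 6:-B, 7:-B, 8:-C, 9:+B, 10:+C, 11:+B, 12:-C, 13:-B, 14:-C
Rule 4 (eight consecutive points on the same side of the centre line) is satisfied at point 8.

rule 4 at point 8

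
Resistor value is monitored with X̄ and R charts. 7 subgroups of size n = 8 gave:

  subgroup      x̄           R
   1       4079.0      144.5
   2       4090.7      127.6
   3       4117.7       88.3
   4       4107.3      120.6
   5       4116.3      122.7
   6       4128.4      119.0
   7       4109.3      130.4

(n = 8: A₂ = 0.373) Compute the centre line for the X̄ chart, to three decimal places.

4106.957

X̄̄ = (4079.0 + 4090.7 + 4117.7 + 4107.3 + 4116.3 + 4128.4 + 4109.3) / 7 = 28748.7000 / 7 = 4106.9571
CL = X̄̄ = 4106.9571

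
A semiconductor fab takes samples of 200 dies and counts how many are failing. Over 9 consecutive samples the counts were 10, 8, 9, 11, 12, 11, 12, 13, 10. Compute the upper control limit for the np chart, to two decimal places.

20.20

p̄ = Σdᵢ / (k·n) = 96 / (9 × 200) = 0.05333
UCL = np̄ + 3·√(np̄(1−p̄)) = 10.6667 + 3 × √(10.6667×0.94667) = 10.6667 + 3 × 3.1777 = 20.1998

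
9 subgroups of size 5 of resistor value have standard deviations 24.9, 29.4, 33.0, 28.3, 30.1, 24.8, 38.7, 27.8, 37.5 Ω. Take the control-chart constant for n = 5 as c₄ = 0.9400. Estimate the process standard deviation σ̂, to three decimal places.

s̄ = (24.9 + 29.4 + 33.0 + 28.3 + 30.1 + 24.8 + 38.7 + 27.8 + 37.5) / 9 = 30.5000
σ̂ = s̄ / c₄ = 30.5000 / 0.9400 = 32.4468

32.447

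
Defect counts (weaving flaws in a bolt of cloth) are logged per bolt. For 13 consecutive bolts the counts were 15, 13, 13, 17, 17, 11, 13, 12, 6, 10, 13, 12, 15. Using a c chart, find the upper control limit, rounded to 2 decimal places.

23.60

c̄ = (15 + 13 + 13 + 17 + 17 + 11 + 13 + 12 + 6 + 10 + 13 + 12 + 15) / 13 = 167 / 13 = 12.8462
UCL = c̄ + 3√c̄ = 12.8462 + 3 × √12.8462 = 12.8462 + 3 × 3.5842 = 23.5986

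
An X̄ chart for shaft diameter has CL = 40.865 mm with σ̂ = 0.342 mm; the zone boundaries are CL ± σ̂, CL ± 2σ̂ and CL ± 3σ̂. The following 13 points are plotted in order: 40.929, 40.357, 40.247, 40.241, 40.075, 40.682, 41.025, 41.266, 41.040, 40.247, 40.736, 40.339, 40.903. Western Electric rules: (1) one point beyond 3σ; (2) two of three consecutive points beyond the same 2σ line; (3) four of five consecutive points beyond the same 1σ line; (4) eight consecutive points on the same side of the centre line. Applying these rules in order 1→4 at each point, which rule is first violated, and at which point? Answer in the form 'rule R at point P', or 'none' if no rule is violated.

Zone of each point (C = within 1σ̂, B = 1σ̂–2σ̂, A = 2σ̂–3σ̂, * = beyond 3σ̂; sign = side of CL): 1:+C, 2:-B, 3:-B, 4:-B, 5:-A, 6:-C, 7:+C, 8:+B, 9:+C, 10:-B, 11:-C, 12:-B, 13:+C
Rule 3 (four of five consecutive points beyond the same 1σ limit) is satisfied at point 5.

rule 3 at point 5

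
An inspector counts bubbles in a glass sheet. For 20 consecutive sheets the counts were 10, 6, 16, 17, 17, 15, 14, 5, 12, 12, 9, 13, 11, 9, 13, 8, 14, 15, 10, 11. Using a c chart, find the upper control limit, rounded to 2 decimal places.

22.18

c̄ = (10 + 6 + 16 + 17 + 17 + 15 + 14 + 5 + 12 + 12 + 9 + 13 + 11 + 9 + 13 + 8 + 14 + 15 + 10 + 11) / 20 = 237 / 20 = 11.8500
UCL = c̄ + 3√c̄ = 11.8500 + 3 × √11.8500 = 11.8500 + 3 × 3.4424 = 22.1771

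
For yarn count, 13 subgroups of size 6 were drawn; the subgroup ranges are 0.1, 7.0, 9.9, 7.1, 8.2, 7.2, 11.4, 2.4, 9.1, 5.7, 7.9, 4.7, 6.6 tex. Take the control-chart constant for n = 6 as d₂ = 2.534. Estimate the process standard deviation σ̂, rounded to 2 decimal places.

R̄ = (0.1 + 7.0 + 9.9 + 7.1 + 8.2 + 7.2 + 11.4 + 2.4 + 9.1 + 5.7 + 7.9 + 4.7 + 6.6) / 13 = 6.7154
σ̂ = R̄ / d₂ = 6.7154 / 2.534 = 2.6501

2.65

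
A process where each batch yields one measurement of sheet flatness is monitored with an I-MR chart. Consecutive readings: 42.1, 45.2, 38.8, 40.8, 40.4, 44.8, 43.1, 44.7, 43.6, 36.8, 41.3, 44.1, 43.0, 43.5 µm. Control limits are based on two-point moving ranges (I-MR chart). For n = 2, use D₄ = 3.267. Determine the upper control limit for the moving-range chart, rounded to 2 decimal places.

Moving ranges: 3.1, 6.4, 2.0, 0.4, 4.4, 1.7, 1.6, 1.1, 6.8, 4.5, 2.8, 1.1, 0.5; M̄R̄ = 36.4000 / 13 = 2.8000
UCL_MR = D₄·M̄R̄ = 3.267 × 2.8000 = 9.1476

9.15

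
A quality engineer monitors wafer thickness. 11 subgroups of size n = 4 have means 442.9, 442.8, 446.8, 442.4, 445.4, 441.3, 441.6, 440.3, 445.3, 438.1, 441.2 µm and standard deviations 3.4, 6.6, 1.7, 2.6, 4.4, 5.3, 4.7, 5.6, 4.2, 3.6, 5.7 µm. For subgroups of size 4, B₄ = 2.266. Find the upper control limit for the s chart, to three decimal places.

9.847

s̄ = (3.4 + 6.6 + 1.7 + 2.6 + 4.4 + 5.3 + 4.7 + 5.6 + 4.2 + 3.6 + 5.7) / 11 = 4.3455
UCL_s = B₄·s̄ = 2.266 × 4.3455 = 9.8468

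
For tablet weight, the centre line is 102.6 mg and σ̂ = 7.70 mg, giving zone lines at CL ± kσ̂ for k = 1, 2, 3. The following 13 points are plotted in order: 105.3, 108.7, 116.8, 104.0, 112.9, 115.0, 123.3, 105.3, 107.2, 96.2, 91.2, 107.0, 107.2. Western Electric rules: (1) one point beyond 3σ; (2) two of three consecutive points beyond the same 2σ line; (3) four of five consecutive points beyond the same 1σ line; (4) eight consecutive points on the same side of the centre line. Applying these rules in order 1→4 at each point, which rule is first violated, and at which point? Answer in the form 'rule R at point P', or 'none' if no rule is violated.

rule 3 at point 7

Zone of each point (C = within 1σ̂, B = 1σ̂–2σ̂, A = 2σ̂–3σ̂, * = beyond 3σ̂; sign = side of CL): 1:+C, 2:+C, 3:+B, 4:+C, 5:+B, 6:+B, 7:+A, 8:+C, 9:+C, 10:-C, 11:-B, 12:+C, 13:+C
Rule 3 (four of five consecutive points beyond the same 1σ limit) is satisfied at point 7.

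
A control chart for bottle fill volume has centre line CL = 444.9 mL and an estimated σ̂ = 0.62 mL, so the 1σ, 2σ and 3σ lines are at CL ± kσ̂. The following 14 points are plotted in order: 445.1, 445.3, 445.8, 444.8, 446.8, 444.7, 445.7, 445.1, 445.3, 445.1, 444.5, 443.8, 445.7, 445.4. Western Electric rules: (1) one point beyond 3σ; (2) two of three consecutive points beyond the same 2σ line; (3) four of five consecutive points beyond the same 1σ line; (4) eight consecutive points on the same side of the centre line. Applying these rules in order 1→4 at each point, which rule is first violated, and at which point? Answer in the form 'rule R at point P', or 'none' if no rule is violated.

Zone of each point (C = within 1σ̂, B = 1σ̂–2σ̂, A = 2σ̂–3σ̂, * = beyond 3σ̂; sign = side of CL): 1:+C, 2:+C, 3:+B, 4:-C, 5:+*, 6:-C, 7:+B, 8:+C, 9:+C, 10:+C, 11:-C, 12:-B, 13:+B, 14:+C
Rule 1 (one point beyond the 3σ limits) is satisfied at point 5.

rule 1 at point 5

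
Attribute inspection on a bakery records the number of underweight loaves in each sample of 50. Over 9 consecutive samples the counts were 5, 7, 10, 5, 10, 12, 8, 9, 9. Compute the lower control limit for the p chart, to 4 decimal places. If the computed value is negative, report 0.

0.0086

p̄ = Σdᵢ / (k·n) = 75 / (9 × 50) = 0.16667
LCL = p̄ − 3·√(p̄(1−p̄)/n) = 0.16667 − 3 × 0.05270 = 0.00855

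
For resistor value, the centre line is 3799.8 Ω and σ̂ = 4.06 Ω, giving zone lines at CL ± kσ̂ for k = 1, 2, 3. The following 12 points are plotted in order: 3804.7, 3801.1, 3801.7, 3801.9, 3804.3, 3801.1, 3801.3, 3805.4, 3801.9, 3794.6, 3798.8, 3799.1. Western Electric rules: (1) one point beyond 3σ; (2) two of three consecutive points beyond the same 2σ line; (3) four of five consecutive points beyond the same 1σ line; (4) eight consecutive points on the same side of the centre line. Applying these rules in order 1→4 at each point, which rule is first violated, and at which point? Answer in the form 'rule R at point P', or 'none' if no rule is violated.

rule 4 at point 8

Zone of each point (C = within 1σ̂, B = 1σ̂–2σ̂, A = 2σ̂–3σ̂, * = beyond 3σ̂; sign = side of CL): 1:+B, 2:+C, 3:+C, 4:+C, 5:+B, 6:+C, 7:+C, 8:+B, 9:+C, 10:-B, 11:-C, 12:-C
Rule 4 (eight consecutive points on the same side of the centre line) is satisfied at point 8.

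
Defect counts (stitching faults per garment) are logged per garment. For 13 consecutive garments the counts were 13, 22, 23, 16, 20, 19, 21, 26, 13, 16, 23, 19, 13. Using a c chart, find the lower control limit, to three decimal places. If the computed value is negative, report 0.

c̄ = (13 + 22 + 23 + 16 + 20 + 19 + 21 + 26 + 13 + 16 + 23 + 19 + 13) / 13 = 244 / 13 = 18.7692
LCL = c̄ − 3√c̄ = 18.7692 − 3 × 4.3323 = 5.7722

5.772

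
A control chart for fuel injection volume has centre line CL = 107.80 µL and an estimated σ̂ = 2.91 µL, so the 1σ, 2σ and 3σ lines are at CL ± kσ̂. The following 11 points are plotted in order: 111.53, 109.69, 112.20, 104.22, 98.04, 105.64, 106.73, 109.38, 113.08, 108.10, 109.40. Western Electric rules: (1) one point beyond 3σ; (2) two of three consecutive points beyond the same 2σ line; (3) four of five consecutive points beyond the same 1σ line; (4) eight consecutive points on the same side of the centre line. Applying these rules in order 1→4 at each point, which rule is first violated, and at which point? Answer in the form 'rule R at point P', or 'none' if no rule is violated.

Zone of each point (C = within 1σ̂, B = 1σ̂–2σ̂, A = 2σ̂–3σ̂, * = beyond 3σ̂; sign = side of CL): 1:+B, 2:+C, 3:+B, 4:-B, 5:-*, 6:-C, 7:-C, 8:+C, 9:+B, 10:+C, 11:+C
Rule 1 (one point beyond the 3σ limits) is satisfied at point 5.

rule 1 at point 5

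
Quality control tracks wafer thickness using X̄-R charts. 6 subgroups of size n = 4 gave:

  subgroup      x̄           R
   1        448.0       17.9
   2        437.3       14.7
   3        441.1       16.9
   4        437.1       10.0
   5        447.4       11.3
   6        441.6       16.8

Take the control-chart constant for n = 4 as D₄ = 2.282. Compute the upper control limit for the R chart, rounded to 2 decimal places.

R̄ = (17.9 + 14.7 + 16.9 + 10.0 + 11.3 + 16.8) / 6 = 87.6000 / 6 = 14.6000
UCL_R = D₄·R̄ = 2.282 × 14.6000 = 33.3172

33.32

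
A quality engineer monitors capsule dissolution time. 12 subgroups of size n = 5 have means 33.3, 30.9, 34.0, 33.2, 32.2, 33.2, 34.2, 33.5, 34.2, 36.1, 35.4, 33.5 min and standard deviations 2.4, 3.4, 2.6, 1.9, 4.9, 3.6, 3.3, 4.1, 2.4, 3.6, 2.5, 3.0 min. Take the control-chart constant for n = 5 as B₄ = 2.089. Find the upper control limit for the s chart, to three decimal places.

6.563

s̄ = (2.4 + 3.4 + 2.6 + 1.9 + 4.9 + 3.6 + 3.3 + 4.1 + 2.4 + 3.6 + 2.5 + 3.0) / 12 = 3.1417
UCL_s = B₄·s̄ = 2.089 × 3.1417 = 6.5629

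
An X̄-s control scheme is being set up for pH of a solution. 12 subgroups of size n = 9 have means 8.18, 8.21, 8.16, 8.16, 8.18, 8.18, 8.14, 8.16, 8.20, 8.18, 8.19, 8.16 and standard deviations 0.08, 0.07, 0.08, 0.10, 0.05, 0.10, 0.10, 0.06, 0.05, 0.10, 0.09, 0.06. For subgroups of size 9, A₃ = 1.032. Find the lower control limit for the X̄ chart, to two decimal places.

X̄̄ = (8.18 + 8.21 + 8.16 + 8.16 + 8.18 + 8.18 + 8.14 + 8.16 + 8.20 + 8.18 + 8.19 + 8.16) / 12 = 8.1750
s̄ = (0.08 + 0.07 + 0.08 + 0.10 + 0.05 + 0.10 + 0.10 + 0.06 + 0.05 + 0.10 + 0.09 + 0.06) / 12 = 0.0783
LCL = X̄̄ − A₃·s̄ = 8.1750 − 1.032 × 0.0783 = 8.0942

8.09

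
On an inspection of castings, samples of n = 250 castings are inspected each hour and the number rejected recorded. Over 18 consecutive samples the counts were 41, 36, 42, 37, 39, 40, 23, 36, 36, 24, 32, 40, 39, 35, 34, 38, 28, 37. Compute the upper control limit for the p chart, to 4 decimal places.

0.2077

p̄ = Σdᵢ / (k·n) = 637 / (18 × 250) = 0.14156
UCL = p̄ + 3·√(p̄(1−p̄)/n) = 0.14156 + 3 × √(0.14156×0.85844/250) = 0.14156 + 3 × 0.02205 = 0.20770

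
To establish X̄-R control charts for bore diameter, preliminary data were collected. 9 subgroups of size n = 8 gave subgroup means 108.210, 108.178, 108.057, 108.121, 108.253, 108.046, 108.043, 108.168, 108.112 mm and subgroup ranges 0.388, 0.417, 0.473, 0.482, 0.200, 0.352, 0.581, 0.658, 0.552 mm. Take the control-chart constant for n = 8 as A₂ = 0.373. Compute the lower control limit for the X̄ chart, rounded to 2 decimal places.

107.96

X̄̄ = (108.210 + 108.178 + 108.057 + 108.121 + 108.253 + 108.046 + 108.043 + 108.168 + 108.112) / 9 = 973.1880 / 9 = 108.1320
R̄ = (0.388 + 0.417 + 0.473 + 0.482 + 0.200 + 0.352 + 0.581 + 0.658 + 0.552) / 9 = 4.1030 / 9 = 0.4559
LCL = X̄̄ − A₂·R̄ = 108.1320 − 0.373 × 0.4559 = 107.9620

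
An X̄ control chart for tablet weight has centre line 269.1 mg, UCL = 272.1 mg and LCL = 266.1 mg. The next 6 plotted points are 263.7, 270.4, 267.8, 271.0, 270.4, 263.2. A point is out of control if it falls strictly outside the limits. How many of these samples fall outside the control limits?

2

Compare each point to [266.1, 272.1]: sample 1 = 263.7 < LCL; sample 6 = 263.2 < LCL.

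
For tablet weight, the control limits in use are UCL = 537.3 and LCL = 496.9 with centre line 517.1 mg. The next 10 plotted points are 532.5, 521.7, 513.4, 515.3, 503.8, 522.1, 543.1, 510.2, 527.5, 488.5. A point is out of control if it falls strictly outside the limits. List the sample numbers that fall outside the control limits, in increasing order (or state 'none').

Compare each point to [496.9, 537.3]: sample 7 = 543.1 > UCL; sample 10 = 488.5 < LCL.

7, 10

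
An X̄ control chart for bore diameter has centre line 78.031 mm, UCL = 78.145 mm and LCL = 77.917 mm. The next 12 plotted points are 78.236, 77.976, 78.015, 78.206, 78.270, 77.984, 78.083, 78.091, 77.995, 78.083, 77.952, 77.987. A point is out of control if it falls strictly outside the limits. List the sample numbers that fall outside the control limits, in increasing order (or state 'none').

Compare each point to [77.917, 78.145]: sample 1 = 78.236 > UCL; sample 4 = 78.206 > UCL; sample 5 = 78.270 > UCL.

1, 4, 5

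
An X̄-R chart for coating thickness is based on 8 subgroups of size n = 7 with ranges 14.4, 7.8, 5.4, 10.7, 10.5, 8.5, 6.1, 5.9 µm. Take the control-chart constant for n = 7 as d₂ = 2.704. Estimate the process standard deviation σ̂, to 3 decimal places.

3.204

R̄ = (14.4 + 7.8 + 5.4 + 10.7 + 10.5 + 8.5 + 6.1 + 5.9) / 8 = 8.6625
σ̂ = R̄ / d₂ = 8.6625 / 2.704 = 3.2036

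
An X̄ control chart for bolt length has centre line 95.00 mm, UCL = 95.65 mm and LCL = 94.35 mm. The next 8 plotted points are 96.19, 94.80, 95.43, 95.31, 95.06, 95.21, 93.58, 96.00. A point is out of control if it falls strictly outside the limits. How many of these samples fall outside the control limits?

3

Compare each point to [94.35, 95.65]: sample 1 = 96.19 > UCL; sample 7 = 93.58 < LCL; sample 8 = 96.00 > UCL.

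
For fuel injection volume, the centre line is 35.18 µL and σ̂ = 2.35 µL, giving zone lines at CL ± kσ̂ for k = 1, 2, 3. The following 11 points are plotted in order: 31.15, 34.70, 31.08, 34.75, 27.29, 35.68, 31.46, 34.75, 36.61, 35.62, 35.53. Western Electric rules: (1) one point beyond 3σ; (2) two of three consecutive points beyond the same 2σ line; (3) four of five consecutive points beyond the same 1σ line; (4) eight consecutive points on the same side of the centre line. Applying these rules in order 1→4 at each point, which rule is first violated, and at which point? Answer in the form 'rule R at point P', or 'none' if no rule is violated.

Zone of each point (C = within 1σ̂, B = 1σ̂–2σ̂, A = 2σ̂–3σ̂, * = beyond 3σ̂; sign = side of CL): 1:-B, 2:-C, 3:-B, 4:-C, 5:-*, 6:+C, 7:-B, 8:-C, 9:+C, 10:+C, 11:+C
Rule 1 (one point beyond the 3σ limits) is satisfied at point 5.

rule 1 at point 5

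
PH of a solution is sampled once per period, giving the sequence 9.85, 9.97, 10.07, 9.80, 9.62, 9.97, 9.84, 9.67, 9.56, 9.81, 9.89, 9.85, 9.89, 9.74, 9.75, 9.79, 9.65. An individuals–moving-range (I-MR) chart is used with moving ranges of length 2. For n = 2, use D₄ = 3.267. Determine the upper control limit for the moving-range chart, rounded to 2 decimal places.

0.45

Moving ranges: 0.12, 0.10, 0.27, 0.18, 0.35, 0.13, 0.17, 0.11, 0.25, 0.08, 0.04, 0.04, 0.15, 0.01, 0.04, 0.14; M̄R̄ = 2.1800 / 16 = 0.1363
UCL_MR = D₄·M̄R̄ = 3.267 × 0.1363 = 0.4451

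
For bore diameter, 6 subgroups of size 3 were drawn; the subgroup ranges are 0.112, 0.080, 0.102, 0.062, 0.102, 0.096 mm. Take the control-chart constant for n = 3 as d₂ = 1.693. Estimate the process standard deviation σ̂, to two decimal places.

R̄ = (0.112 + 0.080 + 0.102 + 0.062 + 0.102 + 0.096) / 6 = 0.0923
σ̂ = R̄ / d₂ = 0.0923 / 1.693 = 0.0545

0.05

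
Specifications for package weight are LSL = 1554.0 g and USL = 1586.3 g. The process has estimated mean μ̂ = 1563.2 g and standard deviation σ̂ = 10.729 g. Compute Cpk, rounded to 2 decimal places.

Cpu = (USL − μ̂) / (3σ̂) = (1586.3 − 1563.2) / (3 × 10.729) = 0.7177; Cpl = (μ̂ − LSL) / (3σ̂) = (1563.2 − 1554.0) / (3 × 10.729) = 0.2858; Cpk = min(Cpu, Cpl) = 0.2858

0.29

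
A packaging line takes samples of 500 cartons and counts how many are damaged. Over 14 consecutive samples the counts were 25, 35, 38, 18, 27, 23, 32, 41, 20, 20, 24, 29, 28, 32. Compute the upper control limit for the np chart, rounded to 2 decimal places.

p̄ = Σdᵢ / (k·n) = 392 / (14 × 500) = 0.05600
UCL = np̄ + 3·√(np̄(1−p̄)) = 28.0000 + 3 × √(28.0000×0.94400) = 28.0000 + 3 × 5.1412 = 43.4236

43.42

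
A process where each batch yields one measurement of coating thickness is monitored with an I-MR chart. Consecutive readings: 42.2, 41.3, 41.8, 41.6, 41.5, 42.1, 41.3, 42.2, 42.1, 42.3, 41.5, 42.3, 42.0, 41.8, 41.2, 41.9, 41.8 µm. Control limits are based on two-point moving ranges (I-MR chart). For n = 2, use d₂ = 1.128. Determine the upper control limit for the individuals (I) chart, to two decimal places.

43.11

X̄ = (42.2 + 41.3 + 41.8 + 41.6 + 41.5 + 42.1 + 41.3 + 42.2 + 42.1 + 42.3 + 41.5 + 42.3 + 42.0 + 41.8 + 41.2 + 41.9 + 41.8) / 17 = 41.8176
Moving ranges: 0.9, 0.5, 0.2, 0.1, 0.6, 0.8, 0.9, 0.1, 0.2, 0.8, 0.8, 0.3, 0.2, 0.6, 0.7, 0.1; M̄R̄ = 7.8000 / 16 = 0.4875
UCL = X̄ + 3·M̄R̄/d₂ = 41.8176 + 3 × 0.4875 / 1.128 = 43.1142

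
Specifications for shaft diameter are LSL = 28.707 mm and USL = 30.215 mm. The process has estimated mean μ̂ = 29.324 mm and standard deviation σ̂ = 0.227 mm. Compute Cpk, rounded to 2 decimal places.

0.91

Cpu = (USL − μ̂) / (3σ̂) = (30.215 − 29.324) / (3 × 0.227) = 1.3084; Cpl = (μ̂ − LSL) / (3σ̂) = (29.324 − 28.707) / (3 × 0.227) = 0.9060; Cpk = min(Cpu, Cpl) = 0.9060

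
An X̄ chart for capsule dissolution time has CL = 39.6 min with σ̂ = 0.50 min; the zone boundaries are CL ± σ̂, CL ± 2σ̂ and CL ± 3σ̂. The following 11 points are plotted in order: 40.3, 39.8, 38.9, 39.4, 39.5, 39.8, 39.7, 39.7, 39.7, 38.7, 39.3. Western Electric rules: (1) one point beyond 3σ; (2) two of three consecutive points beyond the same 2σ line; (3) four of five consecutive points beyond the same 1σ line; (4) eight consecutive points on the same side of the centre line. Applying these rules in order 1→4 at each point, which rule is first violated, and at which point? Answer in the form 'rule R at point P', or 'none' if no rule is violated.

none

Zone of each point (C = within 1σ̂, B = 1σ̂–2σ̂, A = 2σ̂–3σ̂, * = beyond 3σ̂; sign = side of CL): 1:+B, 2:+C, 3:-B, 4:-C, 5:-C, 6:+C, 7:+C, 8:+C, 9:+C, 10:-B, 11:-C
No rule fires across all 11 points.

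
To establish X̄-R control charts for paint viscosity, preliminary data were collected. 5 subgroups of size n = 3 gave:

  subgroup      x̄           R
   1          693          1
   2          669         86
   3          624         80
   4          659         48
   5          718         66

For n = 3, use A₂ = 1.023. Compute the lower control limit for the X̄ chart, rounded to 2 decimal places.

X̄̄ = (693 + 669 + 624 + 659 + 718) / 5 = 3363.0000 / 5 = 672.6000
R̄ = (1 + 86 + 80 + 48 + 66) / 5 = 281.0000 / 5 = 56.2000
LCL = X̄̄ − A₂·R̄ = 672.6000 − 1.023 × 56.2000 = 615.1074

615.11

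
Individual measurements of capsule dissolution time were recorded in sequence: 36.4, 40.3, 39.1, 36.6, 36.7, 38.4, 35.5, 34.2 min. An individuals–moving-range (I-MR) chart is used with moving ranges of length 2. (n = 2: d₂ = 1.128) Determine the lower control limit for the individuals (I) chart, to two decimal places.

31.98

X̄ = (36.4 + 40.3 + 39.1 + 36.6 + 36.7 + 38.4 + 35.5 + 34.2) / 8 = 37.1500
Moving ranges: 3.9, 1.2, 2.5, 0.1, 1.7, 2.9, 1.3; M̄R̄ = 13.6000 / 7 = 1.9429
LCL = X̄ − 3·M̄R̄/d₂ = 37.1500 − 3 × 1.9429 / 1.128 = 31.9828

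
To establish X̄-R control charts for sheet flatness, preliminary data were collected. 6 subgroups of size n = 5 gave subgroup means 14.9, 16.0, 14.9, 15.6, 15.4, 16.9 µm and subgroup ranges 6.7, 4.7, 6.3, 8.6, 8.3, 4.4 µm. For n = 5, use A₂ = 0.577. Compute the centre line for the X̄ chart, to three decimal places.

X̄̄ = (14.9 + 16.0 + 14.9 + 15.6 + 15.4 + 16.9) / 6 = 93.7000 / 6 = 15.6167
CL = X̄̄ = 15.6167

15.617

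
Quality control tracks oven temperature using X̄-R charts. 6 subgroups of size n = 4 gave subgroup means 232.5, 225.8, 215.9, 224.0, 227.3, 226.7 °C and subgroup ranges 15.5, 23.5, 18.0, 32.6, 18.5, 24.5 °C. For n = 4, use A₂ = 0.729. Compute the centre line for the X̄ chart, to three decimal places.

225.367

X̄̄ = (232.5 + 225.8 + 215.9 + 224.0 + 227.3 + 226.7) / 6 = 1352.2000 / 6 = 225.3667
CL = X̄̄ = 225.3667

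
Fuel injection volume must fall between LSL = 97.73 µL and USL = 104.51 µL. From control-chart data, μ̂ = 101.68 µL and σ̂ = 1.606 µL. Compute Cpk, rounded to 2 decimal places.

0.59

Cpu = (USL − μ̂) / (3σ̂) = (104.51 − 101.68) / (3 × 1.606) = 0.5874; Cpl = (μ̂ − LSL) / (3σ̂) = (101.68 − 97.73) / (3 × 1.606) = 0.8198; Cpk = min(Cpu, Cpl) = 0.5874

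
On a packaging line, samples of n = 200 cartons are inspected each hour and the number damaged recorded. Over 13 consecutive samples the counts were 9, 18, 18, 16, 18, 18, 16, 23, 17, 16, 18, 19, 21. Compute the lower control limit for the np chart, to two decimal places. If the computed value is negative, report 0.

5.49

p̄ = Σdᵢ / (k·n) = 227 / (13 × 200) = 0.08731
LCL = np̄ − 3·√(np̄(1−p̄)) = 17.4615 − 3 × 3.9921 = 5.4852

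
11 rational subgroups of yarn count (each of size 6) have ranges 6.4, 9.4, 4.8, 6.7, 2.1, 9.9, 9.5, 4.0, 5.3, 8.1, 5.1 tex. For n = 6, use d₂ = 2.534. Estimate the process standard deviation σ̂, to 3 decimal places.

2.558

R̄ = (6.4 + 9.4 + 4.8 + 6.7 + 2.1 + 9.9 + 9.5 + 4.0 + 5.3 + 8.1 + 5.1) / 11 = 6.4818
σ̂ = R̄ / d₂ = 6.4818 / 2.534 = 2.5579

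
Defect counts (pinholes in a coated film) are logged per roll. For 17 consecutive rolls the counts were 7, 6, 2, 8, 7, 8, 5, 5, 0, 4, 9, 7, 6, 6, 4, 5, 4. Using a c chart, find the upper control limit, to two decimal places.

12.49

c̄ = (7 + 6 + 2 + 8 + 7 + 8 + 5 + 5 + 0 + 4 + 9 + 7 + 6 + 6 + 4 + 5 + 4) / 17 = 93 / 17 = 5.4706
UCL = c̄ + 3√c̄ = 5.4706 + 3 × √5.4706 = 5.4706 + 3 × 2.3389 = 12.4874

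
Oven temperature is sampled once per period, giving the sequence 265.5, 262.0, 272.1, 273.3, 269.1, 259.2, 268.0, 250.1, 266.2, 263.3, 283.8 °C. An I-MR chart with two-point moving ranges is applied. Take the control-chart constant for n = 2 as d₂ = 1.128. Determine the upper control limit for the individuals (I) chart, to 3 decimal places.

291.893

X̄ = (265.5 + 262.0 + 272.1 + 273.3 + 269.1 + 259.2 + 268.0 + 250.1 + 266.2 + 263.3 + 283.8) / 11 = 266.6000
Moving ranges: 3.5, 10.1, 1.2, 4.2, 9.9, 8.8, 17.9, 16.1, 2.9, 20.5; M̄R̄ = 95.1000 / 10 = 9.5100
UCL = X̄ + 3·M̄R̄/d₂ = 266.6000 + 3 × 9.5100 / 1.128 = 291.8926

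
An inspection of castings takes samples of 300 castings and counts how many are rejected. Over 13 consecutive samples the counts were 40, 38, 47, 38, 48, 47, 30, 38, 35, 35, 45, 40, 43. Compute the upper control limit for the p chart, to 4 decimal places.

0.1934

p̄ = Σdᵢ / (k·n) = 524 / (13 × 300) = 0.13436
UCL = p̄ + 3·√(p̄(1−p̄)/n) = 0.13436 + 3 × √(0.13436×0.86564/300) = 0.13436 + 3 × 0.01969 = 0.19343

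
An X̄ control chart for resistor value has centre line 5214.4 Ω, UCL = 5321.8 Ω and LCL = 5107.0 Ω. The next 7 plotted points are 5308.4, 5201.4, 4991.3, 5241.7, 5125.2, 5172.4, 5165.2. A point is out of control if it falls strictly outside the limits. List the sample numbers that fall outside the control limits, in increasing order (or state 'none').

Compare each point to [5107.0, 5321.8]: sample 3 = 4991.3 < LCL.

3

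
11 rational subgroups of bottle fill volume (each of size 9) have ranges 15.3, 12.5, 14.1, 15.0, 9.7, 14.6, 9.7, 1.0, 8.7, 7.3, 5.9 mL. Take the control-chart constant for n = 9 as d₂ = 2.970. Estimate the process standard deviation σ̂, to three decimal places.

R̄ = (15.3 + 12.5 + 14.1 + 15.0 + 9.7 + 14.6 + 9.7 + 1.0 + 8.7 + 7.3 + 5.9) / 11 = 10.3455
σ̂ = R̄ / d₂ = 10.3455 / 2.970 = 3.4833

3.483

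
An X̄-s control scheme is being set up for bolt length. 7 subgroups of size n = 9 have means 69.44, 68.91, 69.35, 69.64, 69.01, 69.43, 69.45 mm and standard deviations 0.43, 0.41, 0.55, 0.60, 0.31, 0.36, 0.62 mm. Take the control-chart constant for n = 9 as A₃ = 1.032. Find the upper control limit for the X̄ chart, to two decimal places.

69.80

X̄̄ = (69.44 + 68.91 + 69.35 + 69.64 + 69.01 + 69.43 + 69.45) / 7 = 69.3186
s̄ = (0.43 + 0.41 + 0.55 + 0.60 + 0.31 + 0.36 + 0.62) / 7 = 0.4686
UCL = X̄̄ + A₃·s̄ = 69.3186 + 1.032 × 0.4686 = 69.8021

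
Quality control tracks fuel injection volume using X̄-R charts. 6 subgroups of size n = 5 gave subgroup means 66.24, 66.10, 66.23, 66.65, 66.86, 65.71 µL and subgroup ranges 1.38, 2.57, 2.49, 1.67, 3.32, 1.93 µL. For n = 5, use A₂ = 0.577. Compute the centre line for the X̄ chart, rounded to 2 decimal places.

X̄̄ = (66.24 + 66.10 + 66.23 + 66.65 + 66.86 + 65.71) / 6 = 397.7900 / 6 = 66.2983
CL = X̄̄ = 66.2983

66.30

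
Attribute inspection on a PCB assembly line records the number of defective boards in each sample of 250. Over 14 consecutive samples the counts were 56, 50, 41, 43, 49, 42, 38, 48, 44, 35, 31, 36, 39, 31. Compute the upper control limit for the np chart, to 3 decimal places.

p̄ = Σdᵢ / (k·n) = 583 / (14 × 250) = 0.16657
UCL = np̄ + 3·√(np̄(1−p̄)) = 41.6429 + 3 × √(41.6429×0.83343) = 41.6429 + 3 × 5.8912 = 59.3165

59.316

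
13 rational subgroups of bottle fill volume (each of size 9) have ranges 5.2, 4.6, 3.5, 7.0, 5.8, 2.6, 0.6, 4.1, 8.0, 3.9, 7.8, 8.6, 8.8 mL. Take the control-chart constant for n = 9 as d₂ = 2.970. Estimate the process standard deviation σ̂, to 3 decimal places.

1.826

R̄ = (5.2 + 4.6 + 3.5 + 7.0 + 5.8 + 2.6 + 0.6 + 4.1 + 8.0 + 3.9 + 7.8 + 8.6 + 8.8) / 13 = 5.4231
σ̂ = R̄ / d₂ = 5.4231 / 2.970 = 1.8260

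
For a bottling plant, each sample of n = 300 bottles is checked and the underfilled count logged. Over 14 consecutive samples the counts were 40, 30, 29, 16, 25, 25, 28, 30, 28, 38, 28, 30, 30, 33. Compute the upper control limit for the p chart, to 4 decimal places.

p̄ = Σdᵢ / (k·n) = 410 / (14 × 300) = 0.09762
UCL = p̄ + 3·√(p̄(1−p̄)/n) = 0.09762 + 3 × √(0.09762×0.90238/300) = 0.09762 + 3 × 0.01714 = 0.14903

0.1490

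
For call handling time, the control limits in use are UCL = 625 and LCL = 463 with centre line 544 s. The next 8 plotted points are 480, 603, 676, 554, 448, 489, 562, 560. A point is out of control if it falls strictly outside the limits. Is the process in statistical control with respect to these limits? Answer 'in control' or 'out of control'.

Compare each point to [463, 625]: sample 3 = 676 > UCL; sample 5 = 448 < LCL.

out of control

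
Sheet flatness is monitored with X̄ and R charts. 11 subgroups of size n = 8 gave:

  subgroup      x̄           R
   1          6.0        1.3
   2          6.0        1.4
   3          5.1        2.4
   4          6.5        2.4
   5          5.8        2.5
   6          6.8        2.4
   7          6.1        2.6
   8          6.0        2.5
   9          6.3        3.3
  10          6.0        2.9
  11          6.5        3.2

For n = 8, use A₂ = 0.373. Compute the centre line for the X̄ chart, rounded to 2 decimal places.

6.10

X̄̄ = (6.0 + 6.0 + 5.1 + 6.5 + 5.8 + 6.8 + 6.1 + 6.0 + 6.3 + 6.0 + 6.5) / 11 = 67.1000 / 11 = 6.1000
CL = X̄̄ = 6.1000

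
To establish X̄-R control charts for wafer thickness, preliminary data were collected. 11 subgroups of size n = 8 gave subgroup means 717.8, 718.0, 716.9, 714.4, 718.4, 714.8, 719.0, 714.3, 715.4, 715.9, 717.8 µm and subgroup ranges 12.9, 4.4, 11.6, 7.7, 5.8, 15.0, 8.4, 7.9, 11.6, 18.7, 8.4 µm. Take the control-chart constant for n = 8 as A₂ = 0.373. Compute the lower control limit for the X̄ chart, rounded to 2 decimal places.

X̄̄ = (717.8 + 718.0 + 716.9 + 714.4 + 718.4 + 714.8 + 719.0 + 714.3 + 715.4 + 715.9 + 717.8) / 11 = 7882.7000 / 11 = 716.6091
R̄ = (12.9 + 4.4 + 11.6 + 7.7 + 5.8 + 15.0 + 8.4 + 7.9 + 11.6 + 18.7 + 8.4) / 11 = 112.4000 / 11 = 10.2182
LCL = X̄̄ − A₂·R̄ = 716.6091 − 0.373 × 10.2182 = 712.7977

712.80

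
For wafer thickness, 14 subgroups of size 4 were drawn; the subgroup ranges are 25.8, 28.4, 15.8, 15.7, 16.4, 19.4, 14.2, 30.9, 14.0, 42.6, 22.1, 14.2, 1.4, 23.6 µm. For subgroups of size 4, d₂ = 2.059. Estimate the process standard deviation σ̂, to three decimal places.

9.870

R̄ = (25.8 + 28.4 + 15.8 + 15.7 + 16.4 + 19.4 + 14.2 + 30.9 + 14.0 + 42.6 + 22.1 + 14.2 + 1.4 + 23.6) / 14 = 20.3214
σ̂ = R̄ / d₂ = 20.3214 / 2.059 = 9.8696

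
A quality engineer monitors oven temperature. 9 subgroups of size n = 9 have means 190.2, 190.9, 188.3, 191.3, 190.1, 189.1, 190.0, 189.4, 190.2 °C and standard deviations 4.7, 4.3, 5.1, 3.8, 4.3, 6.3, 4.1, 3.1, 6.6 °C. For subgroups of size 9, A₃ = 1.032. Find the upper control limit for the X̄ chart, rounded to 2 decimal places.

194.79

X̄̄ = (190.2 + 190.9 + 188.3 + 191.3 + 190.1 + 189.1 + 190.0 + 189.4 + 190.2) / 9 = 189.9444
s̄ = (4.7 + 4.3 + 5.1 + 3.8 + 4.3 + 6.3 + 4.1 + 3.1 + 6.6) / 9 = 4.7000
UCL = X̄̄ + A₃·s̄ = 189.9444 + 1.032 × 4.7000 = 194.7948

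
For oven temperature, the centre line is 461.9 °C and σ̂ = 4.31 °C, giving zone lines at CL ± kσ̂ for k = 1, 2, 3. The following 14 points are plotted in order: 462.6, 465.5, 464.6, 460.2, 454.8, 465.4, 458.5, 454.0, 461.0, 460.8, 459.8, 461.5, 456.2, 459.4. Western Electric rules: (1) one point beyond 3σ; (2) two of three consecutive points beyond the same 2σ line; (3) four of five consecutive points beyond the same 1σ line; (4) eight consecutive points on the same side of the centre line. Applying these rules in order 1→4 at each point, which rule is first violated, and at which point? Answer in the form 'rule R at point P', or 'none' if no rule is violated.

rule 4 at point 14

Zone of each point (C = within 1σ̂, B = 1σ̂–2σ̂, A = 2σ̂–3σ̂, * = beyond 3σ̂; sign = side of CL): 1:+C, 2:+C, 3:+C, 4:-C, 5:-B, 6:+C, 7:-C, 8:-B, 9:-C, 10:-C, 11:-C, 12:-C, 13:-B, 14:-C
Rule 4 (eight consecutive points on the same side of the centre line) is satisfied at point 14.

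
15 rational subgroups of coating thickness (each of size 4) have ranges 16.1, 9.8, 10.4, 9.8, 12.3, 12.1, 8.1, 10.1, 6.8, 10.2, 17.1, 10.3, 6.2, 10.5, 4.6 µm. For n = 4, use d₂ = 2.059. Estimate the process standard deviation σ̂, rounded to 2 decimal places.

5.00

R̄ = (16.1 + 9.8 + 10.4 + 9.8 + 12.3 + 12.1 + 8.1 + 10.1 + 6.8 + 10.2 + 17.1 + 10.3 + 6.2 + 10.5 + 4.6) / 15 = 10.2933
σ̂ = R̄ / d₂ = 10.2933 / 2.059 = 4.9992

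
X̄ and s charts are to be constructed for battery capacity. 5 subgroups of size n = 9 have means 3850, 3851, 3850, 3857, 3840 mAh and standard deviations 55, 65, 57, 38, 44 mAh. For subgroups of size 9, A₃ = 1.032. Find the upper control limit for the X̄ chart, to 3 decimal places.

3903.058

X̄̄ = (3850 + 3851 + 3850 + 3857 + 3840) / 5 = 3849.6000
s̄ = (55 + 65 + 57 + 38 + 44) / 5 = 51.8000
UCL = X̄̄ + A₃·s̄ = 3849.6000 + 1.032 × 51.8000 = 3903.0576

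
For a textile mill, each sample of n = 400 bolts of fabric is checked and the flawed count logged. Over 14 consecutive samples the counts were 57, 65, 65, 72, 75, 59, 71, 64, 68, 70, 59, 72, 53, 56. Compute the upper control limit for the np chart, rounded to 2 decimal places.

86.81

p̄ = Σdᵢ / (k·n) = 906 / (14 × 400) = 0.16179
UCL = np̄ + 3·√(np̄(1−p̄)) = 64.7143 + 3 × √(64.7143×0.83821) = 64.7143 + 3 × 7.3651 = 86.8095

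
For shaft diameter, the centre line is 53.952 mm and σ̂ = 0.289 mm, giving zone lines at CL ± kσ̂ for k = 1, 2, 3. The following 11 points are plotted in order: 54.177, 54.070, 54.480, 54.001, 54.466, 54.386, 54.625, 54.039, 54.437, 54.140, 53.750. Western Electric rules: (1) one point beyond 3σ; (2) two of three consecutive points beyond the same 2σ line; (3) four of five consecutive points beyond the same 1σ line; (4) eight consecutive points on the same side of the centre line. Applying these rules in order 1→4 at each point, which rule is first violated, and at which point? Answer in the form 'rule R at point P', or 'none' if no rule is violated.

rule 3 at point 7

Zone of each point (C = within 1σ̂, B = 1σ̂–2σ̂, A = 2σ̂–3σ̂, * = beyond 3σ̂; sign = side of CL): 1:+C, 2:+C, 3:+B, 4:+C, 5:+B, 6:+B, 7:+A, 8:+C, 9:+B, 10:+C, 11:-C
Rule 3 (four of five consecutive points beyond the same 1σ limit) is satisfied at point 7.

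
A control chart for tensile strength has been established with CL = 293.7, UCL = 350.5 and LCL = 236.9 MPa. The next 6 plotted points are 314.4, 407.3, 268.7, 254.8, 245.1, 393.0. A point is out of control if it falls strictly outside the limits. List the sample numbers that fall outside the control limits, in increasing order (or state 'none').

2, 6

Compare each point to [236.9, 350.5]: sample 2 = 407.3 > UCL; sample 6 = 393.0 > UCL.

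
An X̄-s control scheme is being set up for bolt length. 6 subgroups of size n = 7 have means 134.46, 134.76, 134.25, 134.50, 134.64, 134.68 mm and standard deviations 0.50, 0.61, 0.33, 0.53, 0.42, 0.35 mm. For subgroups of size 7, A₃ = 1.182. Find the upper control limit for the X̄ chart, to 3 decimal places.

135.088

X̄̄ = (134.46 + 134.76 + 134.25 + 134.50 + 134.64 + 134.68) / 6 = 134.5483
s̄ = (0.50 + 0.61 + 0.33 + 0.53 + 0.42 + 0.35) / 6 = 0.4567
UCL = X̄̄ + A₃·s̄ = 134.5483 + 1.182 × 0.4567 = 135.0881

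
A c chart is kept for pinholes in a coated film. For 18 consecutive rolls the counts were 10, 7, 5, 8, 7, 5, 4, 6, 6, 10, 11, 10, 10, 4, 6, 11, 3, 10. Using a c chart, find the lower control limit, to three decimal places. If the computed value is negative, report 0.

c̄ = (10 + 7 + 5 + 8 + 7 + 5 + 4 + 6 + 6 + 10 + 11 + 10 + 10 + 4 + 6 + 11 + 3 + 10) / 18 = 133 / 18 = 7.3889
LCL = c̄ − 3√c̄ = 7.3889 − 3 × 2.7183 = -0.7659 → 0 (cannot be negative)

0.000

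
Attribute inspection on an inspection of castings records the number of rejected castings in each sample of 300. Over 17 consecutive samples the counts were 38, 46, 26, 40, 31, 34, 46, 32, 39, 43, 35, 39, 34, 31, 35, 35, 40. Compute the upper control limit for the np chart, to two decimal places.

53.73

p̄ = Σdᵢ / (k·n) = 624 / (17 × 300) = 0.12235
UCL = np̄ + 3·√(np̄(1−p̄)) = 36.7059 + 3 × √(36.7059×0.87765) = 36.7059 + 3 × 5.6758 = 53.7333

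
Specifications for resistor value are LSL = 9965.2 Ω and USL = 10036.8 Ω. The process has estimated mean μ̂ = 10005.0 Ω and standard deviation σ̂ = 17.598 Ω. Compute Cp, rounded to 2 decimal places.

0.68

Cp = (USL − LSL) / (6σ̂) = (10036.8 − 9965.2) / (6 × 17.598) = 71.6000 / 105.5880 = 0.6781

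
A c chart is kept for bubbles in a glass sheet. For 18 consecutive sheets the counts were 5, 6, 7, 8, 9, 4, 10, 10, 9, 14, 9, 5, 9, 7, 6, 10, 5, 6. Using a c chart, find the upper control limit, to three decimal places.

c̄ = (5 + 6 + 7 + 8 + 9 + 4 + 10 + 10 + 9 + 14 + 9 + 5 + 9 + 7 + 6 + 10 + 5 + 6) / 18 = 139 / 18 = 7.7222
UCL = c̄ + 3√c̄ = 7.7222 + 3 × √7.7222 = 7.7222 + 3 × 2.7789 = 16.0589

16.059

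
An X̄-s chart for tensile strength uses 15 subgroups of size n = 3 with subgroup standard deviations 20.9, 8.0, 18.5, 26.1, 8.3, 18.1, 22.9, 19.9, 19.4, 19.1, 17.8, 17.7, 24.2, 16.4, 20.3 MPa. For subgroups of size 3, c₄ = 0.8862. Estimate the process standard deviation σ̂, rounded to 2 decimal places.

s̄ = (20.9 + 8.0 + 18.5 + 26.1 + 8.3 + 18.1 + 22.9 + 19.9 + 19.4 + 19.1 + 17.8 + 17.7 + 24.2 + 16.4 + 20.3) / 15 = 18.5067
σ̂ = s̄ / c₄ = 18.5067 / 0.8862 = 20.8832

20.88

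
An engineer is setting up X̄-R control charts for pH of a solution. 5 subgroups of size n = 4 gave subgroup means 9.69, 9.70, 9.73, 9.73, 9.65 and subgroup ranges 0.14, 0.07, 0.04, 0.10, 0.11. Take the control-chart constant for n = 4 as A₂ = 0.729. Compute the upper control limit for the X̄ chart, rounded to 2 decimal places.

X̄̄ = (9.69 + 9.70 + 9.73 + 9.73 + 9.65) / 5 = 48.5000 / 5 = 9.7000
R̄ = (0.14 + 0.07 + 0.04 + 0.10 + 0.11) / 5 = 0.4600 / 5 = 0.0920
UCL = X̄̄ + A₂·R̄ = 9.7000 + 0.729 × 0.0920 = 9.7671

9.77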